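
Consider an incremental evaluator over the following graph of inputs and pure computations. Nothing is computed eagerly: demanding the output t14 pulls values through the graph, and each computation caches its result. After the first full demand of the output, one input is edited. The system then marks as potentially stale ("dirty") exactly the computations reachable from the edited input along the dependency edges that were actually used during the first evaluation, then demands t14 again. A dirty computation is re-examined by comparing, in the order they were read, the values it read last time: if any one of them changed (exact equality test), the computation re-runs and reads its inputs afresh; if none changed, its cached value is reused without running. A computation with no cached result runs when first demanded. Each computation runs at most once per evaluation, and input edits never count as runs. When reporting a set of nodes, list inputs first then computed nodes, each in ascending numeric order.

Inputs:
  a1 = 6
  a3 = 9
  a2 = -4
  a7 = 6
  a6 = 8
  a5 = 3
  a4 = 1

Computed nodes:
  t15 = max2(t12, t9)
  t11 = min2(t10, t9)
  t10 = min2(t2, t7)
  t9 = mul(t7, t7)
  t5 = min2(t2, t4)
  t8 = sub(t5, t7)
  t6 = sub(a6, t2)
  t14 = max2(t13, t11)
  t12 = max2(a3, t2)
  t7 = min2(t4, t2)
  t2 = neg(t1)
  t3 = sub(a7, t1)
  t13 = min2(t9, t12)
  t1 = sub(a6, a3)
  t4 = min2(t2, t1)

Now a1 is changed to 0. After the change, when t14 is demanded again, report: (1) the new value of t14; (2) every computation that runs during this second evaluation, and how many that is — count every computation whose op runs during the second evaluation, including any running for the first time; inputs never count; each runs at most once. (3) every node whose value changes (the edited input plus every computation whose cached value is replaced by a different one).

t14 now evaluates to 1.
Run set: none (0 run).
Changed values: a1.
The important point: nothing the output needs ever reads a1, so the edit is invisible to it.

Initial pass — values computed on the first demand:
  t1 = sub(8, 9) = -1
  t2 = neg(-1) = 1
  t4 = min2(1, -1) = -1
  t7 = min2(-1, 1) = -1
  t9 = mul(-1, -1) = 1
  t10 = min2(1, -1) = -1
  t11 = min2(-1, 1) = -1
  t12 = max2(9, 1) = 9
  t13 = min2(1, 9) = 1
  t14 = max2(1, -1) = 1

Second demand — change propagation:
  no demanded computation ever read a1, so the edit dirties nothing and nothing runs.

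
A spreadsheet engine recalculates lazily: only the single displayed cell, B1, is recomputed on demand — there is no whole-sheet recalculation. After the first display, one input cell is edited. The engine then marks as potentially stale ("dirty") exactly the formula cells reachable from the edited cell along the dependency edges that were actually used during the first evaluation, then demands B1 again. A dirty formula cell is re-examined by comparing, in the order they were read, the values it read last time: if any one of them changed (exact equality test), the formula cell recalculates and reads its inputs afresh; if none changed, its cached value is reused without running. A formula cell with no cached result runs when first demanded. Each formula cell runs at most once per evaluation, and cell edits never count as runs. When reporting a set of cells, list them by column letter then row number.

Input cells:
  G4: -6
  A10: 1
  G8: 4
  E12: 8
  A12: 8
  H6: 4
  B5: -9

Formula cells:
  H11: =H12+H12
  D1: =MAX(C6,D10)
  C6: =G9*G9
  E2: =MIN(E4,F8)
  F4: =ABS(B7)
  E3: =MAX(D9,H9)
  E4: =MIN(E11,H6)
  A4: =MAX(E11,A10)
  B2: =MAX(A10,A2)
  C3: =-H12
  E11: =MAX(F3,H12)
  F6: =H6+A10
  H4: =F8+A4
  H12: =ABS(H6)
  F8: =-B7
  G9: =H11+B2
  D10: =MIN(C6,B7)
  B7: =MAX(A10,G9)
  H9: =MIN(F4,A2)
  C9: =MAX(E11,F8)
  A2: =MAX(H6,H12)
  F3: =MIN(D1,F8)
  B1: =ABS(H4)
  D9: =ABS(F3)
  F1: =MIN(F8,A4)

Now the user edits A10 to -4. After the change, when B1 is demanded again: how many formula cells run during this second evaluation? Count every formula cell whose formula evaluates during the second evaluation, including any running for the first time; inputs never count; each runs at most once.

First evaluation (everything demanded from the output):
  H12 = ABS(4) = 4
  A2 = MAX(4, 4) = 4
  B2 = MAX(1, 4) = 4
  H11 = 4 + 4 = 8
  G9 = 8 + 4 = 12
  B7 = MAX(1, 12) = 12
  C6 = 12 * 12 = 144
  D10 = MIN(144, 12) = 12
  D1 = MAX(144, 12) = 144
  F8 = -(12) = -12
  F3 = MIN(144, -12) = -12
  E11 = MAX(-12, 4) = 4
  A4 = MAX(4, 1) = 4
  H4 = -12 + 4 = -8
  B1 = ABS(-8) = 8

Propagation after the edit:
  B2: runs — A10 1->-4; result 4 (same value as before).
  G9: checked — values it read are unchanged (H11 unchanged, B2 unchanged); reused cached 12 without running.
  B7: runs — A10 1->-4; result 12 (same value as before).
  C6: checked — values it read are unchanged (G9 unchanged, G9 unchanged); reused cached 144 without running.
  D10: checked — values it read are unchanged (C6 unchanged, B7 unchanged); reused cached 12 without running.
  D1: checked — values it read are unchanged (C6 unchanged, D10 unchanged); reused cached 144 without running.
  F8: checked — values it read are unchanged (B7 unchanged); reused cached -12 without running.
  F3: checked — values it read are unchanged (D1 unchanged, F8 unchanged); reused cached -12 without running.
  E11: checked — values it read are unchanged (F3 unchanged, H12 unchanged); reused cached 4 without running.
  A4: runs — A10 1->-4; result 4 (same value as before).
  H4: checked — values it read are unchanged (F8 unchanged, A4 unchanged); reused cached -8 without running.
  B1: checked — values it read are unchanged (H4 unchanged); reused cached 8 without running.

Key observation: the cutoff stops propagation at G9 — its inputs' values are unchanged, so it reuses its cache.

Formula cells that run: A4, B2, B7 — 3 in total.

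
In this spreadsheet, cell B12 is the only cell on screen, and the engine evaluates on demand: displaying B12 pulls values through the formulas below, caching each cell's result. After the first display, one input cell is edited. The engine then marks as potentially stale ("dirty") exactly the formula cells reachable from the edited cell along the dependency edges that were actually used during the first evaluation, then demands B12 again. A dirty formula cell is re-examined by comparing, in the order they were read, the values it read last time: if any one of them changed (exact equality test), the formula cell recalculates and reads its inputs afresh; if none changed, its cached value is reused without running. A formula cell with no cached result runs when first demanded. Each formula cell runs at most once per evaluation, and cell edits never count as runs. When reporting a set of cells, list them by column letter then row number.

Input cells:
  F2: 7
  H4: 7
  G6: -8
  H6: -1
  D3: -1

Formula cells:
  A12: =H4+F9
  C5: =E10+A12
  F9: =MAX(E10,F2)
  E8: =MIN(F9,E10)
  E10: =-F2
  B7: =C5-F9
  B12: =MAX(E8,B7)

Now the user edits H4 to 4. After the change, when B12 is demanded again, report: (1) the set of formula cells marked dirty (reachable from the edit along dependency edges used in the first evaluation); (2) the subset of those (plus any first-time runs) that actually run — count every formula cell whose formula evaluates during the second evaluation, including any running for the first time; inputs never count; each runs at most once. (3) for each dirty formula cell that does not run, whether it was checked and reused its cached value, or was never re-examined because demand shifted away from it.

Dirty set: A12, B7, B12, C5.
Run set: A12, B7, B12, C5 (4 run).
All dirty formula cells ended up running.

Initial pass — values computed on the first demand:
  E10 = -(7) = -7
  F9 = MAX(-7, 7) = 7
  A12 = 7 + 7 = 14
  C5 = -7 + 14 = 7
  B7 = 7 - 7 = 0
  E8 = MIN(7, -7) = -7
  B12 = MAX(-7, 0) = 0

Second demand — change propagation:
  A12: re-runs because H4 7->4; new result 11.
  C5: re-runs because A12 14->11; new result 4.
  B7: re-runs because C5 7->4; new result -3.
  B12: re-runs because B7 0->-3; new result -3.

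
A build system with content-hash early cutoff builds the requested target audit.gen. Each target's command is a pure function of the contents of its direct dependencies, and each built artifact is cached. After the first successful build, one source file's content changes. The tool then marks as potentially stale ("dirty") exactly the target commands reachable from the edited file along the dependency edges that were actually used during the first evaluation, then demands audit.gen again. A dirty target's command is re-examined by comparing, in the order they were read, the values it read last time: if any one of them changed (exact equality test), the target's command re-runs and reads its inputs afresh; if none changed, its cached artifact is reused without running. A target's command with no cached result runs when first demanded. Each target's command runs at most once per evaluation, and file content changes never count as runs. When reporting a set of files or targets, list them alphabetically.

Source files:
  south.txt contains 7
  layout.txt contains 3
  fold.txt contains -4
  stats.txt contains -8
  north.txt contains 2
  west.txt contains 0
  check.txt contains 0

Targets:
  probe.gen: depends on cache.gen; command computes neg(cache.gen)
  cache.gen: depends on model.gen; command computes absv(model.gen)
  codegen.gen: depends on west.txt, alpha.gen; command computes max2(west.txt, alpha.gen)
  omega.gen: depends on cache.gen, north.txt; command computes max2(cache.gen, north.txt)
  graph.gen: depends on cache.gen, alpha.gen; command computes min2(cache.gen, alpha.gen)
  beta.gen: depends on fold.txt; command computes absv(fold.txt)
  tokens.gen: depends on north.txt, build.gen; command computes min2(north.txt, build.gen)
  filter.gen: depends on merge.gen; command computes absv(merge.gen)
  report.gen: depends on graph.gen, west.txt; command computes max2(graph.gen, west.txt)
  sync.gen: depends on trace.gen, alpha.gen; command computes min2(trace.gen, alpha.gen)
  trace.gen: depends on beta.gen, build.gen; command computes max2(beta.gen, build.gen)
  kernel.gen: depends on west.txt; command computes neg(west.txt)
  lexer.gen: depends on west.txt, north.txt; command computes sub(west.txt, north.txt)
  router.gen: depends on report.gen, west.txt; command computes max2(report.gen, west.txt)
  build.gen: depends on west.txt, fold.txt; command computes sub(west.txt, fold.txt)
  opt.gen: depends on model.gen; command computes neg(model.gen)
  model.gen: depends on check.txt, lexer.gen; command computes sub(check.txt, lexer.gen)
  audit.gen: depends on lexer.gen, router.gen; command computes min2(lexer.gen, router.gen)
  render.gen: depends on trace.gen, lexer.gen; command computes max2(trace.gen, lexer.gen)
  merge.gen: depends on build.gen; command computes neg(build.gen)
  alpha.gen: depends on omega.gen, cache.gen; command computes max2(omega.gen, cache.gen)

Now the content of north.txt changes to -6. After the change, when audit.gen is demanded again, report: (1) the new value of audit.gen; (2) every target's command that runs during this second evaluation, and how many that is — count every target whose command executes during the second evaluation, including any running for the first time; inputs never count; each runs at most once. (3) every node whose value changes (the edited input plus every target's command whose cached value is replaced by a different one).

New value of audit.gen: 6.
Target commands that run: alpha.gen, audit.gen, cache.gen, graph.gen, lexer.gen, model.gen, omega.gen, report.gen, router.gen — 9 in total.
Values that change: alpha.gen, audit.gen, cache.gen, graph.gen, lexer.gen, model.gen, north.txt, omega.gen, report.gen, router.gen.

First evaluation (everything demanded from the output):
  lexer.gen = sub(0, 2) = -2
  model.gen = sub(0, -2) = 2
  cache.gen = absv(2) = 2
  omega.gen = max2(2, 2) = 2
  alpha.gen = max2(2, 2) = 2
  graph.gen = min2(2, 2) = 2
  report.gen = max2(2, 0) = 2
  router.gen = max2(2, 0) = 2
  audit.gen = min2(-2, 2) = -2

Propagation after the edit:
  lexer.gen: runs — north.txt 2->-6; result 6.
  model.gen: runs — lexer.gen -2->6; result -6.
  cache.gen: runs — model.gen 2->-6; result 6.
  omega.gen: runs — cache.gen 2->6; north.txt 2->-6; result 6.
  alpha.gen: runs — omega.gen 2->6; cache.gen 2->6; result 6.
  graph.gen: runs — cache.gen 2->6; alpha.gen 2->6; result 6.
  report.gen: runs — graph.gen 2->6; result 6.
  router.gen: runs — report.gen 2->6; result 6.
  audit.gen: runs — lexer.gen -2->6; router.gen 2->6; result 6.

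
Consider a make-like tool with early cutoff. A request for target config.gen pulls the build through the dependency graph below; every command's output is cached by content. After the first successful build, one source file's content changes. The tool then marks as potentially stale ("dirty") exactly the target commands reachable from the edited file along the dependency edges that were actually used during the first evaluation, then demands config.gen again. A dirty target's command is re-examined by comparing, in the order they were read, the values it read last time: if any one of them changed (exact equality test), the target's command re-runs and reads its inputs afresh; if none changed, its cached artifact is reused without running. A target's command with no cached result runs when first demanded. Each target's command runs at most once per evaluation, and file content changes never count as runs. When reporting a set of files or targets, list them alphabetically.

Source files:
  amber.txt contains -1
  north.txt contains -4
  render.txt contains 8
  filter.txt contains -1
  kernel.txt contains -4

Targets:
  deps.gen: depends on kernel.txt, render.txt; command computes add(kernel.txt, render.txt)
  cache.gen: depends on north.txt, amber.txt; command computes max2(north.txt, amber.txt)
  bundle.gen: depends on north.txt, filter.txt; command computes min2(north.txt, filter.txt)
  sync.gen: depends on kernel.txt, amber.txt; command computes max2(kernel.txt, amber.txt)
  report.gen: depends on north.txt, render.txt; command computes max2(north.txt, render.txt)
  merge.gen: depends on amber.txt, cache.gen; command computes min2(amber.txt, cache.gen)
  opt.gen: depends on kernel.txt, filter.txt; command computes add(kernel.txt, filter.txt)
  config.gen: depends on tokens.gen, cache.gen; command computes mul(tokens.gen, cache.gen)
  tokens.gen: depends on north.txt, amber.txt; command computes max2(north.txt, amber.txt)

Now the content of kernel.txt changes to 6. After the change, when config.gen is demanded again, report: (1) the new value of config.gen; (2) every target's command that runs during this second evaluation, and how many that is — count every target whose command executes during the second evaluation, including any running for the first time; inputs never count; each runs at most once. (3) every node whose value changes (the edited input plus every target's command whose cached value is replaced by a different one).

Demanding config.gen again yields 1.
0 target commands run: none.
The nodes whose values change: kernel.txt.
Note the shortcut — kernel.txt feeds only undemanded nodes, so no recomputation happens.

First demand of the output computes:
  cache.gen = max2(-4, -1) = -1
  tokens.gen = max2(-4, -1) = -1
  config.gen = mul(-1, -1) = 1

After the edit, cleaning proceeds:
  kernel.txt only reaches undemanded nodes; the second demand re-runs nothing.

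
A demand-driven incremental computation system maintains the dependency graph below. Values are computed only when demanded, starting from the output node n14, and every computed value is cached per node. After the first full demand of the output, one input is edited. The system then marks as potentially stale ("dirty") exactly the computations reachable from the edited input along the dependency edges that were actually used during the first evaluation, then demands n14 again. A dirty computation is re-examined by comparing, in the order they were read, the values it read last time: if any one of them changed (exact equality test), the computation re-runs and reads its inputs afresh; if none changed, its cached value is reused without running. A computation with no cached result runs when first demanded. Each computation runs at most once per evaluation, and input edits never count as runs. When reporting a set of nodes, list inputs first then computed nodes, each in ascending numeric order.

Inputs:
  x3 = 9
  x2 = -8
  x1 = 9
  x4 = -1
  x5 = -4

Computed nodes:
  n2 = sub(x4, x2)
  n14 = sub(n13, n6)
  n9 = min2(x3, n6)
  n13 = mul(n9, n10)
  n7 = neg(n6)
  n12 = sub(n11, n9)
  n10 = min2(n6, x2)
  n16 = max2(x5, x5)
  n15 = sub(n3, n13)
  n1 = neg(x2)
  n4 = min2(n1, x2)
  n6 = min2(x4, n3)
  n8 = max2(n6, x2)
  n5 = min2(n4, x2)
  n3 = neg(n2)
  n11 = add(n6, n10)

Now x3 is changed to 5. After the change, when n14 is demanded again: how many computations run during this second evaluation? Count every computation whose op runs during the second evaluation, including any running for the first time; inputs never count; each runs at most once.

Computations that run: n9 — 1 in total.
Key observation: the change is absorbed at n9 — it re-runs but produces the same value, and the output's value is unchanged.

First evaluation (everything demanded from the output):
  n2 = sub(-1, -8) = 7
  n3 = neg(7) = -7
  n6 = min2(-1, -7) = -7
  n9 = min2(9, -7) = -7
  n10 = min2(-7, -8) = -8
  n13 = mul(-7, -8) = 56
  n14 = sub(56, -7) = 63

Propagation after the edit:
  n9: runs — x3 9->5; result -7 (same value as before).
  n13: checked — values it read are unchanged (n9 unchanged, n10 unchanged); reused cached 56 without running.
  n14: checked — values it read are unchanged (n13 unchanged, n6 unchanged); reused cached 63 without running.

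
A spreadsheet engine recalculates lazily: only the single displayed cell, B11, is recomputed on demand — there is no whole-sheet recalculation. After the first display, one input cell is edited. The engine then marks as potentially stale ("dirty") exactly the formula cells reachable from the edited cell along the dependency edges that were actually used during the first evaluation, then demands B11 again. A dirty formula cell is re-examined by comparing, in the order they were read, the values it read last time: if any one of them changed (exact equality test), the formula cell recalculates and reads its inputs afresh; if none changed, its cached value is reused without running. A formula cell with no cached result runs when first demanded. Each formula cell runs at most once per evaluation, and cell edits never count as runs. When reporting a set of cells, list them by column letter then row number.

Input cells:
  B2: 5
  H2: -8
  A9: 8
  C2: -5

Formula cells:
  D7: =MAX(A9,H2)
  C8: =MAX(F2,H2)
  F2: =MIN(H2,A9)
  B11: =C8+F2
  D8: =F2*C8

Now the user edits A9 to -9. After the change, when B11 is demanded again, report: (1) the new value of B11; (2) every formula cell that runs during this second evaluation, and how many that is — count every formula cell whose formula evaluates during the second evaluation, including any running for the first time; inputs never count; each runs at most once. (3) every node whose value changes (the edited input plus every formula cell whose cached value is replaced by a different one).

New value of B11: -17.
Formula cells that run: B11, C8, F2 — 3 in total.
Values that change: A9, B11, F2.

First evaluation (everything demanded from the output):
  F2 = MIN(-8, 8) = -8
  C8 = MAX(-8, -8) = -8
  B11 = -8 + -8 = -16

Propagation after the edit:
  F2: runs — A9 8->-9; result -9.
  C8: runs — F2 -8->-9; result -8 (same value as before).
  B11: runs — F2 -8->-9; result -17.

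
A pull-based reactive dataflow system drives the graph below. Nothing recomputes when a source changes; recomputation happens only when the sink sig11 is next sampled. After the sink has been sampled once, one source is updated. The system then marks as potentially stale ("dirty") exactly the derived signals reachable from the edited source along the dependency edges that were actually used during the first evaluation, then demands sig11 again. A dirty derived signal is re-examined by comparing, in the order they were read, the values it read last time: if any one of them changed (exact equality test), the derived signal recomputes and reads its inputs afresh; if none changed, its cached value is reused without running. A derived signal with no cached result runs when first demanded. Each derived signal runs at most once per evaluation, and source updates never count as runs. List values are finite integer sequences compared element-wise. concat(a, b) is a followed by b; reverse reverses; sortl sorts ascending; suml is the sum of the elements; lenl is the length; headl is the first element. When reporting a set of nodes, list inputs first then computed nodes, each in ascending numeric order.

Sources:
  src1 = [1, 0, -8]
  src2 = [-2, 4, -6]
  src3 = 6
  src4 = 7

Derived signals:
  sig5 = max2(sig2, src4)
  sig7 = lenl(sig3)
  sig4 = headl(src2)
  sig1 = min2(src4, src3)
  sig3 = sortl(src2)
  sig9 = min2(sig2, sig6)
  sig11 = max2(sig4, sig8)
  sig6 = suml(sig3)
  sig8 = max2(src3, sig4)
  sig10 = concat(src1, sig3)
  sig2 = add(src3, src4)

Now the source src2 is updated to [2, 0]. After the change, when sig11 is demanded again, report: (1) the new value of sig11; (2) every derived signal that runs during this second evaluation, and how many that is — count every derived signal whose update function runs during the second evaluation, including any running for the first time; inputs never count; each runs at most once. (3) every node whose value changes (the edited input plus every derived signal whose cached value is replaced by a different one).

New value of sig11: 6.
Derived signals that run: sig4, sig8, sig11 — 3 in total.
Values that change: src2, sig4.

First evaluation (everything demanded from the output):
  sig4 = headl([-2, 4, -6]) = -2
  sig8 = max2(6, -2) = 6
  sig11 = max2(-2, 6) = 6

Propagation after the edit:
  sig4: runs — src2 [-2, 4, -6]->[2, 0]; result 2.
  sig8: runs — sig4 -2->2; result 6 (same value as before).
  sig11: runs — sig4 -2->2; result 6 (same value as before).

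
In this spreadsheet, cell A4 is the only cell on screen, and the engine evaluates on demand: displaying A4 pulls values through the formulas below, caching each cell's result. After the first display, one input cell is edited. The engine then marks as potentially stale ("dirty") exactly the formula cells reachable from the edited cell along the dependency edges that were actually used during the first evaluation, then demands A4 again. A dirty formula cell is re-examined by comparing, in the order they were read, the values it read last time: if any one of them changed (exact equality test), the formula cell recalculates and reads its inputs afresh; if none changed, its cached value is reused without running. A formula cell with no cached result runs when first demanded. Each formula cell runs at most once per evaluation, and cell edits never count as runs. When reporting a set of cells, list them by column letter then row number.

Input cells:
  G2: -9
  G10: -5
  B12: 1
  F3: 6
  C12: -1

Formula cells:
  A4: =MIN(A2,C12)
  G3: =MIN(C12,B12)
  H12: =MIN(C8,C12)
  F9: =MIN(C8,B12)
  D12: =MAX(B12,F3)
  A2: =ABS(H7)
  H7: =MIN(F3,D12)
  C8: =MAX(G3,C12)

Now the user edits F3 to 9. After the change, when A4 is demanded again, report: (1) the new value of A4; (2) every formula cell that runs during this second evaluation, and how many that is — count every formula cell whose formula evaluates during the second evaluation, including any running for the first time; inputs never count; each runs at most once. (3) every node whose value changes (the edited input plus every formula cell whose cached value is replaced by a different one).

Initial pass — values computed on the first demand:
  D12 = MAX(1, 6) = 6
  H7 = MIN(6, 6) = 6
  A2 = ABS(6) = 6
  A4 = MIN(6, -1) = -1

Second demand — change propagation:
  D12: re-runs because F3 6->9; new result 9.
  H7: re-runs because F3 6->9; D12 6->9; new result 9.
  A2: re-runs because H7 6->9; new result 9.
  A4: re-runs because A2 6->9; new result -1 (unchanged).

A4 now evaluates to -1.
Run set: A2, A4, D12, H7 (4 run).
Changed values: A2, D12, F3, H7.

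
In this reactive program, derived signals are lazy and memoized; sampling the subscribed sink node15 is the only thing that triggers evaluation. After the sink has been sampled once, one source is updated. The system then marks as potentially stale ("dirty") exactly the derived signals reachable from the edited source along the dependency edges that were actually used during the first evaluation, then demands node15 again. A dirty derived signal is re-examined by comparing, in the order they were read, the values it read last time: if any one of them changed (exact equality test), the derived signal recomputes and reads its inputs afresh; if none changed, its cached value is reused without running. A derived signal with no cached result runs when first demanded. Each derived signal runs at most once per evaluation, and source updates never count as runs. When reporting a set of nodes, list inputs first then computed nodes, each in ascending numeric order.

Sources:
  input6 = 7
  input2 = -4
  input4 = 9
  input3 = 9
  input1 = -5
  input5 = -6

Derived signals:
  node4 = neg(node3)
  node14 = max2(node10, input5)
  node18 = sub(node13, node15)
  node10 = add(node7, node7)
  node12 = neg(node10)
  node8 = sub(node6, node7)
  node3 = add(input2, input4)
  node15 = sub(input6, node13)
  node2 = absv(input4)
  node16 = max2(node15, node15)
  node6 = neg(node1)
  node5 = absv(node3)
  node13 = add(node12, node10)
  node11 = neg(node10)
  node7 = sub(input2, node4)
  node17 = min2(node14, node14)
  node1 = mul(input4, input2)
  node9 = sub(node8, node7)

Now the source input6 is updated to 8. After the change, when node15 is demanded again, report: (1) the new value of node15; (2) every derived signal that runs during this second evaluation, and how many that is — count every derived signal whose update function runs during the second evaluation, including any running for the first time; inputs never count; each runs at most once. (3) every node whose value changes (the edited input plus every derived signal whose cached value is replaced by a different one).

Demanding node15 again yields 8.
1 derived signals run: node15.
The nodes whose values change: input6, node15.

First demand of the output computes:
  node3 = add(-4, 9) = 5
  node4 = neg(5) = -5
  node7 = sub(-4, -5) = 1
  node10 = add(1, 1) = 2
  node12 = neg(2) = -2
  node13 = add(-2, 2) = 0
  node15 = sub(7, 0) = 7

After the edit, cleaning proceeds:
  node15: a read changed (input6 7->8) — executes, giving 8.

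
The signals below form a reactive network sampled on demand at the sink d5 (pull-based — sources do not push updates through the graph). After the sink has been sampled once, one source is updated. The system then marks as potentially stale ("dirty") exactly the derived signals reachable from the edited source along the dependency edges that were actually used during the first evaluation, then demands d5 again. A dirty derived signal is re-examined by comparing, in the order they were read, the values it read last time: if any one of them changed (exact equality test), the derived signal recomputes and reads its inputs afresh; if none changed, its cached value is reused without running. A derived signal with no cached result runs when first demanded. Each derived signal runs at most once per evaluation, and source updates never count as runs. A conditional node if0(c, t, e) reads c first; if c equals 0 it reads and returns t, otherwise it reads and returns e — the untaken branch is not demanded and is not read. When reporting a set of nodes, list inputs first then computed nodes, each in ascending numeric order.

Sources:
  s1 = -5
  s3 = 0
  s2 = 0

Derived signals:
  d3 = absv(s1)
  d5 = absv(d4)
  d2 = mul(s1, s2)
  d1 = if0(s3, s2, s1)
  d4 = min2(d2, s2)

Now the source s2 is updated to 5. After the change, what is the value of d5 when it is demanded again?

d5 now evaluates to 25.

Initial pass — values computed on the first demand:
  d2 = mul(-5, 0) = 0
  d4 = min2(0, 0) = 0
  d5 = absv(0) = 0

Second demand — change propagation:
  d2: re-runs because s2 0->5; new result -25.
  d4: re-runs because d2 0->-25; s2 0->5; new result -25.
  d5: re-runs because d4 0->-25; new result 25.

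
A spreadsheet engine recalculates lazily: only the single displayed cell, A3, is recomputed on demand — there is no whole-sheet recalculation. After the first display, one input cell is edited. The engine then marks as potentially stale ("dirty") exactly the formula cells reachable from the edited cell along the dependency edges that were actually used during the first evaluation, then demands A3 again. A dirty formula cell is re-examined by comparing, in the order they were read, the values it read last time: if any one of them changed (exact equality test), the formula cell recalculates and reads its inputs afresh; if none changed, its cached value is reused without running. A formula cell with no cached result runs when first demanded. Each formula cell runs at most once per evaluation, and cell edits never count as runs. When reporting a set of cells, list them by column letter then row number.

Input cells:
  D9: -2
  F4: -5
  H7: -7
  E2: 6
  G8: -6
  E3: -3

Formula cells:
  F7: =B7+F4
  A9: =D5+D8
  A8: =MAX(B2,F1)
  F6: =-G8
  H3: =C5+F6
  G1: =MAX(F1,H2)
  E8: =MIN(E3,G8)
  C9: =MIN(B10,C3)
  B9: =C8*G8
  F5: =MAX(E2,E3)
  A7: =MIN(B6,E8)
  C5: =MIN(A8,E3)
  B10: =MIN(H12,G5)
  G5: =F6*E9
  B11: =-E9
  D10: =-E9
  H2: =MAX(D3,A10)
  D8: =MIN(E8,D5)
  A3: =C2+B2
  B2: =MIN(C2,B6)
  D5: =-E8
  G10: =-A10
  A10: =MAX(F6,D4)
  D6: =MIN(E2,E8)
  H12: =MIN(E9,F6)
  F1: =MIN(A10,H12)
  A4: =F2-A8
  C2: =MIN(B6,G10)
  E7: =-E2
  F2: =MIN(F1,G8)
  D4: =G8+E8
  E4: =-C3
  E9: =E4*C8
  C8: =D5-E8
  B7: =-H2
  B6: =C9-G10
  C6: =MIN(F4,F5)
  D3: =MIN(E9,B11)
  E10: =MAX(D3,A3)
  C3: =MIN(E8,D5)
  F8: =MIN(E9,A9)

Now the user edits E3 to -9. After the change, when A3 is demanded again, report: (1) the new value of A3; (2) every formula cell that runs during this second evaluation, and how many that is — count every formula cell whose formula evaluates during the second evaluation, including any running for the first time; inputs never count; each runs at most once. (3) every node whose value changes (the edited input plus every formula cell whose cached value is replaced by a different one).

New value of A3: -12.
Formula cells that run: A10, B2, B6, B10, C2, C3, C8, C9, D4, D5, E4, E8, E9, G5, H12 — 15 in total.
Values that change: B6, C3, C8, C9, D4, D5, E3, E4, E8, E9, G5.
Key observation: the cutoff stops propagation at G10 — its inputs' values are unchanged, so it reuses its cache.

First evaluation (everything demanded from the output):
  E8 = MIN(-3, -6) = -6
  D4 = -6 + -6 = -12
  D5 = -(-6) = 6
  C3 = MIN(-6, 6) = -6
  C8 = 6 - -6 = 12
  E4 = -(-6) = 6
  E9 = 6 * 12 = 72
  F6 = -(-6) = 6
  A10 = MAX(6, -12) = 6
  G5 = 6 * 72 = 432
  G10 = -(6) = -6
  H12 = MIN(72, 6) = 6
  B10 = MIN(6, 432) = 6
  C9 = MIN(6, -6) = -6
  B6 = -6 - -6 = 0
  C2 = MIN(0, -6) = -6
  B2 = MIN(-6, 0) = -6
  A3 = -6 + -6 = -12

Propagation after the edit:
  E8: runs — E3 -3->-9; result -9.
  D4: runs — E8 -6->-9; result -15.
  A10: runs — D4 -12->-15; result 6 (same value as before).
  D5: runs — E8 -6->-9; result 9.
  C3: runs — E8 -6->-9; D5 6->9; result -9.
  C8: runs — D5 6->9; E8 -6->-9; result 18.
  E4: runs — C3 -6->-9; result 9.
  E9: runs — E4 6->9; C8 12->18; result 162.
  G5: runs — E9 72->162; result 972.
  G10: checked — values it read are unchanged (A10 unchanged); reused cached -6 without running.
  H12: runs — E9 72->162; result 6 (same value as before).
  B10: runs — G5 432->972; result 6 (same value as before).
  C9: runs — C3 -6->-9; result -9.
  B6: runs — C9 -6->-9; result -3.
  C2: runs — B6 0->-3; result -6 (same value as before).
  B2: runs — B6 0->-3; result -6 (same value as before).
  A3: checked — values it read are unchanged (C2 unchanged, B2 unchanged); reused cached -12 without running.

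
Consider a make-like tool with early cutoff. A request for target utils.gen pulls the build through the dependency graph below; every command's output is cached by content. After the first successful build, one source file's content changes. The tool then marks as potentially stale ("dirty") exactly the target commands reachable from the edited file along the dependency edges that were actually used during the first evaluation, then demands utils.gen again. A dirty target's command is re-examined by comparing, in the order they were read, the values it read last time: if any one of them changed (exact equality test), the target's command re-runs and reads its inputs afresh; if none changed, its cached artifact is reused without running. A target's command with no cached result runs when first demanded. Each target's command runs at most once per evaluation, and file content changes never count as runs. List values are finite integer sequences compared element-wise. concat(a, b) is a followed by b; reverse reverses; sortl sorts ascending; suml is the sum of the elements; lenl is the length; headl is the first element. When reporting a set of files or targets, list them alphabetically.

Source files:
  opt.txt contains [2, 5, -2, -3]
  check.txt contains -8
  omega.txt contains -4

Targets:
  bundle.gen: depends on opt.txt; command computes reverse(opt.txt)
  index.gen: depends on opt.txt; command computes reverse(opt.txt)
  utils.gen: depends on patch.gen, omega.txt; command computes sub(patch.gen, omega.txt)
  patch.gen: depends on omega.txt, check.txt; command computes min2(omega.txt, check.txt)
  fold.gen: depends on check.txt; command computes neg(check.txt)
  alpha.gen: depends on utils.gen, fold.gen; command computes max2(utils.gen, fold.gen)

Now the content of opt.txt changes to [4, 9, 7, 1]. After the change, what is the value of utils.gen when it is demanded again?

First demand of the output computes:
  patch.gen = min2(-4, -8) = -8
  utils.gen = sub(-8, -4) = -4

After the edit, cleaning proceeds:
  opt.txt only reaches undemanded nodes; the second demand re-runs nothing.

Note the shortcut — opt.txt feeds only undemanded nodes, so no recomputation happens.

Demanding utils.gen again yields -4.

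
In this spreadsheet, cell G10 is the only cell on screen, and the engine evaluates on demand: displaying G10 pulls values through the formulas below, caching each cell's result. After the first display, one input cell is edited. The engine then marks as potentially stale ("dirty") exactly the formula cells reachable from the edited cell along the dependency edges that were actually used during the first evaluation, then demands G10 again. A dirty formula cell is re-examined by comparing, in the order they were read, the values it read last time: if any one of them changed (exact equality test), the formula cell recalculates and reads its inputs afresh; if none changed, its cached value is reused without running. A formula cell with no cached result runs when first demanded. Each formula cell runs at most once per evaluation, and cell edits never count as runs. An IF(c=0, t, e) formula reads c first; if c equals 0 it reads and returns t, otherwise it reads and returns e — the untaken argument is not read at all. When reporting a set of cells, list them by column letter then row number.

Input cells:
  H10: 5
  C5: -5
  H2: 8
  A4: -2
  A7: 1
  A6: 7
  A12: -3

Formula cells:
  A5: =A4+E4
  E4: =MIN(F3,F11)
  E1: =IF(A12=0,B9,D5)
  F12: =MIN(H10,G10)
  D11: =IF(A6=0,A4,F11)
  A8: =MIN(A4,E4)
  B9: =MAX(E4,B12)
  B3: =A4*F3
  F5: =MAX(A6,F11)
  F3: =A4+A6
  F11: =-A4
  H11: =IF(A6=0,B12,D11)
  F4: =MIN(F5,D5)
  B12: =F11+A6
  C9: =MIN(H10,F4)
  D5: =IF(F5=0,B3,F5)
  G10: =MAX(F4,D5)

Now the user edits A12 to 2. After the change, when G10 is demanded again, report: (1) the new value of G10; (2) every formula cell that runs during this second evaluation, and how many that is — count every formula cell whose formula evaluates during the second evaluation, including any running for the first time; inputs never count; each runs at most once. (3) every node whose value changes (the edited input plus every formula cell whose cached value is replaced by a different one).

G10 now evaluates to 7.
Run set: none (0 run).
Changed values: A12.
The important point: nothing the output needs ever reads A12, so the edit is invisible to it.

Initial pass — values computed on the first demand:
  F11 = -(-2) = 2
  F5 = MAX(7, 2) = 7
  D5 = IF(F5=0: F5=7 -> else branch F5) = 7
  F4 = MIN(7, 7) = 7
  G10 = MAX(7, 7) = 7

Second demand — change propagation:
  no demanded computation ever read A12, so the edit dirties nothing and nothing runs.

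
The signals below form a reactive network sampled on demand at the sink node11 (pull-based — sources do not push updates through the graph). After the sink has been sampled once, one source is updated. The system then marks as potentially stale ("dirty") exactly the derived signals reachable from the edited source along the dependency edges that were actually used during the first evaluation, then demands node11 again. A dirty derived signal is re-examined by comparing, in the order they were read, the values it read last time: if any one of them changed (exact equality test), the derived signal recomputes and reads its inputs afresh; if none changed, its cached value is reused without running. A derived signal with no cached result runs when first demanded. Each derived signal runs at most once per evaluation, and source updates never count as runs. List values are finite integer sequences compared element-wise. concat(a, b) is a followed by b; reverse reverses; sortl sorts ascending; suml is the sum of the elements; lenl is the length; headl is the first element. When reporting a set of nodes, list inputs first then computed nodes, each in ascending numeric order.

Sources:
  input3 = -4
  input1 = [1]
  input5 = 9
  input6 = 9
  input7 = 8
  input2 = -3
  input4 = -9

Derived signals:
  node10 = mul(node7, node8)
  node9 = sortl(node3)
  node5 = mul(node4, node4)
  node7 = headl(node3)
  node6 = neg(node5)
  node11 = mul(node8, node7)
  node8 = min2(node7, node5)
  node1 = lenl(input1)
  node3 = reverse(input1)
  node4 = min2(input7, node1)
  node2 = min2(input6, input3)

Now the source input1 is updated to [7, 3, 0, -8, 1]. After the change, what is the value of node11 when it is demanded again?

node11 now evaluates to 1.
The important point: at node11 every value read last time is unchanged, so the dirty flag clears without a run.

Initial pass — values computed on the first demand:
  node1 = lenl([1]) = 1
  node3 = reverse([1]) = [1]
  node4 = min2(8, 1) = 1
  node5 = mul(1, 1) = 1
  node7 = headl([1]) = 1
  node8 = min2(1, 1) = 1
  node11 = mul(1, 1) = 1

Second demand — change propagation:
  node1: re-runs because input1 [1]->[7, 3, 0, -8, 1]; new result 5.
  node3: re-runs because input1 [1]->[7, 3, 0, -8, 1]; new result [1, -8, 0, 3, 7].
  node4: re-runs because node1 1->5; new result 5.
  node5: re-runs because node4 1->5; node4 1->5; new result 25.
  node7: re-runs because node3 [1]->[1, -8, 0, 3, 7]; new result 1 (unchanged).
  node8: re-runs because node5 1->25; new result 1 (unchanged).
  node11: re-examined; everything it read last time is the same (node8 unchanged, node7 unchanged) — cache 1 kept, no run.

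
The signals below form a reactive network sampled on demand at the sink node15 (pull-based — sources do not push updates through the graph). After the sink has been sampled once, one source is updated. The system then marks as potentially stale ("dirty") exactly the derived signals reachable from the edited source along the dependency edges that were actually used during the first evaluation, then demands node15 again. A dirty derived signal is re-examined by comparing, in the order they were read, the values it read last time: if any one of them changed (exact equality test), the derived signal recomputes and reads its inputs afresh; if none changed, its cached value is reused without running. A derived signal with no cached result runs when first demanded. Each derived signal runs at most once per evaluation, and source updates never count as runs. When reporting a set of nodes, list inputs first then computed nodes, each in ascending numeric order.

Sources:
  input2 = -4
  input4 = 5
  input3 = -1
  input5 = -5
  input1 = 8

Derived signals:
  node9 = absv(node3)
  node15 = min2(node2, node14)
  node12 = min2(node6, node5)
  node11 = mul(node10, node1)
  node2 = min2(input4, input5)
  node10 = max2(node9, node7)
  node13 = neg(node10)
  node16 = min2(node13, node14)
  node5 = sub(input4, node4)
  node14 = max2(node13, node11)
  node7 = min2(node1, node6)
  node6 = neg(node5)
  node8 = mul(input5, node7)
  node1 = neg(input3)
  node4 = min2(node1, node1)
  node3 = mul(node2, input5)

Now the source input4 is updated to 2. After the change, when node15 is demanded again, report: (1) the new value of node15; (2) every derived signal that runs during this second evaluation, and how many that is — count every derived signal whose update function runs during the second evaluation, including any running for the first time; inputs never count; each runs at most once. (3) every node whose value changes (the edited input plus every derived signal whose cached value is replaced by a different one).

Initial pass — values computed on the first demand:
  node1 = neg(-1) = 1
  node2 = min2(5, -5) = -5
  node3 = mul(-5, -5) = 25
  node4 = min2(1, 1) = 1
  node5 = sub(5, 1) = 4
  node6 = neg(4) = -4
  node7 = min2(1, -4) = -4
  node9 = absv(25) = 25
  node10 = max2(25, -4) = 25
  node11 = mul(25, 1) = 25
  node13 = neg(25) = -25
  node14 = max2(-25, 25) = 25
  node15 = min2(-5, 25) = -5

Second demand — change propagation:
  node2: re-runs because input4 5->2; new result -5 (unchanged).
  node3: re-examined; everything it read last time is the same (node2 unchanged, input5 unchanged) — cache 25 kept, no run.
  node5: re-runs because input4 5->2; new result 1.
  node6: re-runs because node5 4->1; new result -1.
  node7: re-runs because node6 -4->-1; new result -1.
  node9: re-examined; everything it read last time is the same (node3 unchanged) — cache 25 kept, no run.
  node10: re-runs because node7 -4->-1; new result 25 (unchanged).
  node11: re-examined; everything it read last time is the same (node10 unchanged, node1 unchanged) — cache 25 kept, no run.
  node13: re-examined; everything it read last time is the same (node10 unchanged) — cache -25 kept, no run.
  node14: re-examined; everything it read last time is the same (node13 unchanged, node11 unchanged) — cache 25 kept, no run.
  node15: re-examined; everything it read last time is the same (node2 unchanged, node14 unchanged) — cache -5 kept, no run.

The important point: at node3 every value read last time is unchanged, so the dirty flag clears without a run.

node15 now evaluates to -5.
Run set: node2, node5, node6, node7, node10 (5 run).
Changed values: input4, node5, node6, node7.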